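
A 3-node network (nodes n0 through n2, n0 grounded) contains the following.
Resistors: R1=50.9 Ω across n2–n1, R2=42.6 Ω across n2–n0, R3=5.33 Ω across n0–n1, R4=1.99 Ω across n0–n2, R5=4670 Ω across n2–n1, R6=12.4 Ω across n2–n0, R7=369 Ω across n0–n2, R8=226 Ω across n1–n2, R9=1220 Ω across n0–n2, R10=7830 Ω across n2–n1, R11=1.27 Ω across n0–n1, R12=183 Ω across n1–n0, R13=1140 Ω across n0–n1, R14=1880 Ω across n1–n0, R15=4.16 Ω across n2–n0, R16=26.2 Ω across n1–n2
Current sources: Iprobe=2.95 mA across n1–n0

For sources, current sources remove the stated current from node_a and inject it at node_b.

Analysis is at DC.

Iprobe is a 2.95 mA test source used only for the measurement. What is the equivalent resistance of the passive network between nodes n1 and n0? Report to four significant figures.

R_eq = 0.9614 Ω

Element admittances at DC:
  Y(R1) = 0.01965 S between n2,n1
  Y(R2) = 0.02347 S between n2,n0
  Y(R3) = 0.1876 S between n0,n1
  Y(R4) = 0.5025 S between n0,n2
  Y(R5) = 0.0002141 S between n2,n1
  Y(R6) = 0.08065 S between n2,n0
  Y(R7) = 0.002710 S between n0,n2
  Y(R8) = 0.004425 S between n1,n2
  Y(R9) = 0.0008197 S between n0,n2
  Y(R10) = 0.0001277 S between n2,n1
  Y(R11) = 0.7874 S between n0,n1
  Y(R12) = 0.005464 S between n1,n0
  Y(R13) = 0.0008772 S between n0,n1
  Y(R14) = 0.0005319 S between n1,n0
  Y(R15) = 0.2404 S between n2,n0
  Y(R16) = 0.03817 S between n1,n2
  Iprobe: injects 0.00295 A into n0 (from n1)
Assemble and solve the 2×2 MNA system:
  V(n1)=-0.002836  V(n2)=-0.0001944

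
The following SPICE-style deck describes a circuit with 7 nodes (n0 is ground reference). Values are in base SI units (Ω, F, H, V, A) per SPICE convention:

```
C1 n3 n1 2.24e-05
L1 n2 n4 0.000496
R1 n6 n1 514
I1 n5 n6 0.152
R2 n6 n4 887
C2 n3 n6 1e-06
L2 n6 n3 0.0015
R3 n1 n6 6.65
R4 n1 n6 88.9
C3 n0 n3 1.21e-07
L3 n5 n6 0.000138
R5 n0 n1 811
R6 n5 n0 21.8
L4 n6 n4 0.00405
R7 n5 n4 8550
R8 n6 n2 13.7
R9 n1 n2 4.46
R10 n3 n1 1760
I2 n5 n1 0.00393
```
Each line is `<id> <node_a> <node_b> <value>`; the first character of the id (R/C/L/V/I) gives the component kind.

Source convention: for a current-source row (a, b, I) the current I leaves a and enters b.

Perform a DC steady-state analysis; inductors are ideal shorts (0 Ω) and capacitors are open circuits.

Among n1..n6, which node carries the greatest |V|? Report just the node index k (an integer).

1

Apply KCL at each of the 6 non-ground nodes and solve the resulting linear system.
Node n1: branches {C1, R1, R3, R4, R5, R9, R10, I2} → V_1 = 0.009824
Node n2: branches {L1, R8, R9} → V_2 = -0.0002641
Node n3: branches {C1, C2, L2, C3, R10} → V_3 = -0.0002641
Node n4: branches {L1, R2, L4, R7} → V_4 = -0.0002641
Node n5: branches {I1, L3, R6, R7, I2} → V_5 = -0.0002641
Node n6: branches {R1, I1, R2, C2, L2, R3, R4, L3, L4, R8} → V_6 = -0.0002641
Source currents: i(L1)=0.002262, i(L2)=-5.732e-06, i(L3)=-0.1559, i(L4)=-0.002262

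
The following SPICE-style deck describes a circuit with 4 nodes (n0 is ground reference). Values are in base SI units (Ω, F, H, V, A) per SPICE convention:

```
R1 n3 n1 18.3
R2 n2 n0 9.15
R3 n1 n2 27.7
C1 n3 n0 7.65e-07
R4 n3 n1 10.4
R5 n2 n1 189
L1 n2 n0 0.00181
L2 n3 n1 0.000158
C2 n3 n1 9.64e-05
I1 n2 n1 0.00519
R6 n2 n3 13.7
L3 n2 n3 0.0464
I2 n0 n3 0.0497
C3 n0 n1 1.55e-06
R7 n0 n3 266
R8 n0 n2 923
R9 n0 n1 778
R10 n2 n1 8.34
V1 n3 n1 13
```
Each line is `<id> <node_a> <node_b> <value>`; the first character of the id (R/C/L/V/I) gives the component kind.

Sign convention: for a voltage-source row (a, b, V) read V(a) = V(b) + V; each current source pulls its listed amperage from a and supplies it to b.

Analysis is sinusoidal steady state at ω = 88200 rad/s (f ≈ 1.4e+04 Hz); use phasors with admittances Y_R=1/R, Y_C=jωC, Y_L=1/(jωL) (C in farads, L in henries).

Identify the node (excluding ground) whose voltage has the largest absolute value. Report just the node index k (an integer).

MNA unknowns: 3 node voltages V₁..V_3 plus 1 source current (V1)
R1: Y=0.05464+0.000j on G[3,1]
R2: Y=0.1093+0.000j on G[2,0]
R3: Y=0.03610+0.000j on G[1,2]
C1: Y=0.000+0.06747j on G[3,0]
R4: Y=0.09615+0.000j on G[3,1]
R5: Y=0.005291+0.000j on G[2,1]
L1: Y=0.000-0.006264j on G[2,0]
L2: Y=0.000-0.07176j on G[3,1]
C2: Y=0.000+8.502j on G[3,1]
I1: z[2]−=0.00519, z[1]+=0.00519
R6: Y=0.07299+0.000j on G[2,3]
L3: Y=0.000-0.0002444j on G[2,3]
I2: z[0]−=0.0497, z[3]+=0.0497
C3: Y=0.000+0.1367j on G[0,1]
R7: Y=0.003759+0.000j on G[0,3]
R8: Y=0.001083+0.000j on G[0,2]
R9: Y=0.001285+0.000j on G[0,1]
R10: Y=0.1199+0.000j on G[2,1]
V1: row V3−V1=13, i_V1 at 3,1
solve → V1=-4.223-0.1830j, V2=-0.1305-0.1331j, V3=8.777-0.1830j
aux → i_V1=-2.606-110.2j

3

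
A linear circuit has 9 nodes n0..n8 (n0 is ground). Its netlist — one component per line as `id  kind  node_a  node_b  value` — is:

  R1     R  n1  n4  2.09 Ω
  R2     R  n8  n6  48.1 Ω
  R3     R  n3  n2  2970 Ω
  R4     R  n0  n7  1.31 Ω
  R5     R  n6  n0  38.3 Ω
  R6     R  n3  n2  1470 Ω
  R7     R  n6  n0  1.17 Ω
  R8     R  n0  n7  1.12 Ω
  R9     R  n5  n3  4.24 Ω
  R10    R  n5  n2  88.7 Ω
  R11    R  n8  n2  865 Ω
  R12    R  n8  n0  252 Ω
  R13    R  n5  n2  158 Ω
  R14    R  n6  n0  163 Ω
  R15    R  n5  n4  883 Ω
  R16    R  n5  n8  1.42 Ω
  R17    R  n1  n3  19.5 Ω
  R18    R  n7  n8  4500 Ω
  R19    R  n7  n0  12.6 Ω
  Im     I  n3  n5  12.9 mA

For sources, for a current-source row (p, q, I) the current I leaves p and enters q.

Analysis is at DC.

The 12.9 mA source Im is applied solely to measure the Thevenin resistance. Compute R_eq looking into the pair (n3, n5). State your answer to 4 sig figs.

Apply KCL at each of the 8 non-ground nodes and solve the resulting linear system.
Node n1: branches {R1, R17} → V_1 = -0.05305
Node n2: branches {R3, R6, R10, R11, R13} → V_2 = -0.002784
Node n3: branches {R3, R6, R9, R17, Im} → V_3 = -0.05422
Node n4: branches {R1, R15} → V_4 = -0.05292
Node n5: branches {R9, R10, R13, R15, R16, Im} → V_5 = 4.570e-06
Node n6: branches {R2, R5, R7, R14} → V_6 = 0.000
Node n7: branches {R4, R8, R18, R19} → V_7 = 0.000
Node n8: branches {R2, R11, R12, R16, R18} → V_8 = 0.000

R_eq = 4.203 Ω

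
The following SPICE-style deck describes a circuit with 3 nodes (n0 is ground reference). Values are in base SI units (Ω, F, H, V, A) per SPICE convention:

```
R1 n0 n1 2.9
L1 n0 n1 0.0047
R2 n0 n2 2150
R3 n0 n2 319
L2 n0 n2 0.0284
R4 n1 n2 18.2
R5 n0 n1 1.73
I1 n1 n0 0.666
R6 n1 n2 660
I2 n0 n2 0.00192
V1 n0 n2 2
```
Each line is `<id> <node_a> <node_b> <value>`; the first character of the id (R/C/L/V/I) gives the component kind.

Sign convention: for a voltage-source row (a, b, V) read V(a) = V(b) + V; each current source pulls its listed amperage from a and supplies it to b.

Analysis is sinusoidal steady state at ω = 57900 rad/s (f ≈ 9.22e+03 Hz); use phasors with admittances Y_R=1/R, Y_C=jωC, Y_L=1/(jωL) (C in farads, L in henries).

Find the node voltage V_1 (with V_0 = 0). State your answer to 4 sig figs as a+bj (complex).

Element admittances at ω=57900 rad/s:
  Y(R1) = 0.3448+0.000j S between n0,n1
  Y(L1) = 0.000-0.003675j S between n0,n1
  Y(R2) = 0.0004651+0.000j S between n0,n2
  Y(R3) = 0.003135+0.000j S between n0,n2
  Y(L2) = 0.000-0.0006081j S between n0,n2
  Y(R4) = 0.05495+0.000j S between n1,n2
  Y(R5) = 0.5780+0.000j S between n0,n1
  I1: injects 0.666 A into n0 (from n1)
  Y(R6) = 0.001515+0.000j S between n1,n2
  I2: injects 0.00192 A into n2 (from n0)
  V1: constraint V(n0)−V(n2) = 2
Assemble and solve the 3×3 MNA system:
  V(n1)=-0.7954-0.002984j  V(n2)=-2.000+0.000j
  i(V1)=-0.07713+0.001385j

-0.7954-0.002984j V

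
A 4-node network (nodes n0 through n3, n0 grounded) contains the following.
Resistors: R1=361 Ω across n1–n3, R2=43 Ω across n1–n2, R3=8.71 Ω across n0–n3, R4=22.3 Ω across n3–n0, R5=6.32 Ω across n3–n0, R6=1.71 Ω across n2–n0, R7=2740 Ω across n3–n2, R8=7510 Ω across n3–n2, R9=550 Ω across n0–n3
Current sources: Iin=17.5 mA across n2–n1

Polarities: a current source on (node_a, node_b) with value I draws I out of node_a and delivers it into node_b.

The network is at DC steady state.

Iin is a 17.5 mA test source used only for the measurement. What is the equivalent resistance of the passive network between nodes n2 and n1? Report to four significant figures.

Apply KCL at each of the 3 non-ground nodes and solve the resulting linear system.
Node n1: branches {R1, R2, Iin} → V_1 = 0.6702
Node n2: branches {R2, R6, R7, R8, Iin} → V_2 = -0.003140
Node n3: branches {R1, R3, R4, R5, R7, R8, R9} → V_3 = 0.005744

R_eq = 38.48 Ω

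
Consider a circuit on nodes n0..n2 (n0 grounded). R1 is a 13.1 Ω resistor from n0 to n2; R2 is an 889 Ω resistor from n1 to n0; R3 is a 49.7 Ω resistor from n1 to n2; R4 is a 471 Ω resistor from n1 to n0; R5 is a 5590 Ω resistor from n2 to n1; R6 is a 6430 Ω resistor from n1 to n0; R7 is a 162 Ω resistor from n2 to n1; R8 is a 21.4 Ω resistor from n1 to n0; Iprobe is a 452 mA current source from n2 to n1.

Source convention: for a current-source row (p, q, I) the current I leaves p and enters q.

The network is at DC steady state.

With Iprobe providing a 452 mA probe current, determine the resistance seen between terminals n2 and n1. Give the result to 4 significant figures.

R_eq = 17.63 Ω

MNA unknowns: 2 node voltages V₁..V_2
R1: Y=0.07634 on G[0,2]
R2: Y=0.001125 on G[1,0]
R3: Y=0.02012 on G[1,2]
R4: Y=0.002123 on G[1,0]
R5: Y=0.0001789 on G[2,1]
R6: Y=0.0001555 on G[1,0]
R7: Y=0.006173 on G[2,1]
R8: Y=0.04673 on G[1,0]
Iprobe: z[2]−=0.452, z[1]+=0.452
solve → V1=4.809, V2=-3.158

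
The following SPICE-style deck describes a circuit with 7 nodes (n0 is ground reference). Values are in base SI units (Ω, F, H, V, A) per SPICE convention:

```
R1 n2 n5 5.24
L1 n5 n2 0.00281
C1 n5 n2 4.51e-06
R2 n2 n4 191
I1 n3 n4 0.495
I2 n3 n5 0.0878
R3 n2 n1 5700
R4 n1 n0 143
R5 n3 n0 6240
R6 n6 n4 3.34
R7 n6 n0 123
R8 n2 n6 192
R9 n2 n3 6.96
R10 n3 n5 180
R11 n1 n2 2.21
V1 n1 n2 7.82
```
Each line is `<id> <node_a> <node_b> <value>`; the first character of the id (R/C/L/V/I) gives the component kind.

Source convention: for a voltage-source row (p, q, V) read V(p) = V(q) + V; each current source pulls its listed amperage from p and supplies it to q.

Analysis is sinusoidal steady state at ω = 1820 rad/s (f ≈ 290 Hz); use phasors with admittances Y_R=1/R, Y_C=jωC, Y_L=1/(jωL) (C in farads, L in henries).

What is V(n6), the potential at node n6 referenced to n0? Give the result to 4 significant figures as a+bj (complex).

MNA unknowns: 6 node voltages V₁..V_6 plus 1 source current (V1)
R1: Y=0.1908+0.000j on G[2,5]
L1: Y=0.000-0.1955j on G[5,2]
C1: Y=0.000+0.008208j on G[5,2]
R2: Y=0.005236+0.000j on G[2,4]
I1: z[3]−=0.495, z[4]+=0.495
I2: z[3]−=0.0878, z[5]+=0.0878
R3: Y=0.0001754+0.000j on G[2,1]
R4: Y=0.006993+0.000j on G[1,0]
R5: Y=0.0001603+0.000j on G[3,0]
R6: Y=0.2994+0.000j on G[6,4]
R7: Y=0.008130+0.000j on G[6,0]
R8: Y=0.005208+0.000j on G[2,6]
R9: Y=0.1437+0.000j on G[2,3]
R10: Y=0.005556+0.000j on G[3,5]
R11: Y=0.4525+0.000j on G[1,2]
V1: row V1−V2=7.82, i_V1 at 1,2
solve → V1=-15.08-8.587e-05j, V2=-22.90-8.587e-05j, V3=-26.77+0.006188j, V4=14.49-4.875e-05j, V5=-22.72+0.1686j, V6=13.49-4.810e-05j
aux → i_V1=-3.434+6.005e-07j

13.49-4.810e-05j V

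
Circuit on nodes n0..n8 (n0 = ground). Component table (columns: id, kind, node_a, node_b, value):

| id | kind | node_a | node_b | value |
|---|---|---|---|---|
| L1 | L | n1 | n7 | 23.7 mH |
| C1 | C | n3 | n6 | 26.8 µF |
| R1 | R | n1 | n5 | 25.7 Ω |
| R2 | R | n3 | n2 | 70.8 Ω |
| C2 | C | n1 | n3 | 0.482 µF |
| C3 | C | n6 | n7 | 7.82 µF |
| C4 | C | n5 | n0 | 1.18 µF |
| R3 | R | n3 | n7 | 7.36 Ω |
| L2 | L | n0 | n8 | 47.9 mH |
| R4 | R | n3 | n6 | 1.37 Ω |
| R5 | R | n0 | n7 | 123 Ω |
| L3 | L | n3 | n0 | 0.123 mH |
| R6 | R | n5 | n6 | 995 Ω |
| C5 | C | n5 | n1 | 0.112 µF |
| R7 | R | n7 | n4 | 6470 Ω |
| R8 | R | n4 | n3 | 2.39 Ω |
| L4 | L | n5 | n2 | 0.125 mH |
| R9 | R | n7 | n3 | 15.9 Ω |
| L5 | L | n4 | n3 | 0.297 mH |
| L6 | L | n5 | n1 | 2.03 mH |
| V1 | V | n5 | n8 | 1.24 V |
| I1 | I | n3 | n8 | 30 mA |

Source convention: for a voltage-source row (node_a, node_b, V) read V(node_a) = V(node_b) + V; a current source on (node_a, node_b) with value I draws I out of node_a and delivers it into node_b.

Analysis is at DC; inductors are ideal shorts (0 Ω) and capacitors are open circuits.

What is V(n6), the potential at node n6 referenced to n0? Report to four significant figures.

Apply KCL at each of the 8 non-ground nodes and solve the resulting linear system.
Node n1: branches {L1, R1, C2, C5, L6} → V_1 = 1.240
Node n2: branches {R2, L4} → V_2 = 1.240
Node n3: branches {C1, R2, C2, R3, R4, L3, R8, R9, L5, I1} → V_3 = 0.000
Node n4: branches {R7, R8, L5} → V_4 = 0.000
Node n5: branches {R1, C4, R6, C5, L4, L6, V1} → V_5 = 1.240
Node n6: branches {C1, C3, R4, R6} → V_6 = 0.001705
Node n7: branches {L1, C3, R3, R5, R7, R9} → V_7 = 1.240
Node n8: branches {L2, V1, I1} → V_8 = 0.000
Source currents: i(L1)=0.2567, i(L2)=0.2455, i(L3)=0.2354, i(L4)=0.01751, i(L5)=0.0001917, i(L6)=0.2567, i(V1)=-0.2755

0.001705 V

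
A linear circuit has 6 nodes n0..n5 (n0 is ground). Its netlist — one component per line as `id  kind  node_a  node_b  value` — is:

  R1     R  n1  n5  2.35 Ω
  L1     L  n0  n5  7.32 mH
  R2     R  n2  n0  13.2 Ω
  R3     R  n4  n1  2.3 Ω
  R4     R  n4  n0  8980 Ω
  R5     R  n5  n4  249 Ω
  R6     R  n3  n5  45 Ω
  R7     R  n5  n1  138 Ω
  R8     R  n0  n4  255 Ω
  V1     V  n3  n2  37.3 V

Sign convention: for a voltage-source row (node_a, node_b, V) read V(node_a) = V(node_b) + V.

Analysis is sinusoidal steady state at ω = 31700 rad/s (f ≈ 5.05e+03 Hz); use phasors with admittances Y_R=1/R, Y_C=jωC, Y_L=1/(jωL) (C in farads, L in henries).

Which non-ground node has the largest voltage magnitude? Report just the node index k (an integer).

3

Apply KCL at each of the 5 non-ground nodes and solve the resulting linear system.
Node n1: branches {R1, R3, R7} → V_1 = 28.84+5.879j
Node n2: branches {R2, V1} → V_2 = -1.859+1.345j
Node n3: branches {R6, V1} → V_3 = 35.44+1.345j
Node n4: branches {R3, R4, R5, R8} → V_4 = 28.58+5.826j
Node n5: branches {R1, L1, R5, R6, R7} → V_5 = 29.10+5.932j
Source currents: i(V1)=-0.1408+0.1019j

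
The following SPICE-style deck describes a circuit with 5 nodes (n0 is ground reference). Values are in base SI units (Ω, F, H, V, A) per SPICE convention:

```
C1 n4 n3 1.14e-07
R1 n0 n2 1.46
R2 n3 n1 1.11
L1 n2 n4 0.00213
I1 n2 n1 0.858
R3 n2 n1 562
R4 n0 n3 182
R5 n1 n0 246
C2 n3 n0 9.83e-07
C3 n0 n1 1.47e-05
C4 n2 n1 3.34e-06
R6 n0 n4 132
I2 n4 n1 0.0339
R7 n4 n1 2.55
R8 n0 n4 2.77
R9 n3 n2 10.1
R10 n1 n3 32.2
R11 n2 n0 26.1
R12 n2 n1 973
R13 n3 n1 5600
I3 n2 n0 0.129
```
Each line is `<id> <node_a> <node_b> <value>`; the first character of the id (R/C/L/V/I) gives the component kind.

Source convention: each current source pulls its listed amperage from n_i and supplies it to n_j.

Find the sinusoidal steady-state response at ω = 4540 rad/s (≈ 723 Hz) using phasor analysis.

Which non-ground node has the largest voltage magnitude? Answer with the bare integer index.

1

Element admittances at ω=4540 rad/s:
  Y(C1) = 0.000+0.0005176j S between n4,n3
  Y(R1) = 0.6849+0.000j S between n0,n2
  Y(R2) = 0.9009+0.000j S between n3,n1
  Y(L1) = 0.000-0.1034j S between n2,n4
  I1: injects 0.858 A into n1 (from n2)
  Y(R3) = 0.001779+0.000j S between n2,n1
  Y(R4) = 0.005495+0.000j S between n0,n3
  Y(R5) = 0.004065+0.000j S between n1,n0
  Y(C2) = 0.000+0.004463j S between n3,n0
  Y(C3) = 0.000+0.06674j S between n0,n1
  Y(C4) = 0.000+0.01516j S between n2,n1
  Y(R6) = 0.007576+0.000j S between n0,n4
  I2: injects 0.0339 A into n1 (from n4)
  Y(R7) = 0.3922+0.000j S between n4,n1
  Y(R8) = 0.3610+0.000j S between n0,n4
  Y(R9) = 0.09901+0.000j S between n3,n2
  Y(R10) = 0.03106+0.000j S between n1,n3
  Y(R11) = 0.03831+0.000j S between n2,n0
  Y(R12) = 0.001028+0.000j S between n2,n1
  Y(R13) = 0.0001786+0.000j S between n3,n1
  I3: injects 0.129 A into n0 (from n2)
Assemble and solve the 4×4 MNA system:
  V(n1)=2.543-0.4886j  V(n2)=-0.8824-0.2599j  V(n3)=2.200-0.4742j  V(n4)=1.226+0.03544j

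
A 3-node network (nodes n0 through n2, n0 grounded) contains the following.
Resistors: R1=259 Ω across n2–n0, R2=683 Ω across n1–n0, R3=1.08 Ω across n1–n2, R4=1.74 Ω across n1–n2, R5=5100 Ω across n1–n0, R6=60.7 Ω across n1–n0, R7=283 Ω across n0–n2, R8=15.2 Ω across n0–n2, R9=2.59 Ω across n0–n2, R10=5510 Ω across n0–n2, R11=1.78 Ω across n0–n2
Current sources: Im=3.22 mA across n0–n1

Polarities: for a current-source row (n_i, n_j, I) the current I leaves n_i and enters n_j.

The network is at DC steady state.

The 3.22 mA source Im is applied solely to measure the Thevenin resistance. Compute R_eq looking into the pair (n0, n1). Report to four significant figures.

R_eq = 1.598 Ω

Apply KCL at each of the 2 non-ground nodes and solve the resulting linear system.
Node n1: branches {R2, R3, R4, R5, R6, Im} → V_1 = 0.005145
Node n2: branches {R1, R3, R4, R7, R8, R9, R10, R11} → V_2 = 0.003062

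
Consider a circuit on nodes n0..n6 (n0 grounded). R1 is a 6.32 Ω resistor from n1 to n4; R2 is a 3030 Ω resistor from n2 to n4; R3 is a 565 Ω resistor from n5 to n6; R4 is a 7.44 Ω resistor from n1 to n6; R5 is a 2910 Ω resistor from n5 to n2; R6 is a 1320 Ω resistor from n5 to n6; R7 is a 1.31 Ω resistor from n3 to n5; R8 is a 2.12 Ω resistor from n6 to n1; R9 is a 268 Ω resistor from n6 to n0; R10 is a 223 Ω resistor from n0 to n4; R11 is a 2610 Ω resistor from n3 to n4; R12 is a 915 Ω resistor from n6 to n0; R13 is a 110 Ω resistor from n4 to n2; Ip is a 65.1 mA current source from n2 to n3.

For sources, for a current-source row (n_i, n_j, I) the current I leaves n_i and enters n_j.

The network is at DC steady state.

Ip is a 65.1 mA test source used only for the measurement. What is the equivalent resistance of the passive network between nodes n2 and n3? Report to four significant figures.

Element admittances at DC:
  Y(R1) = 0.1582 S between n1,n4
  Y(R2) = 0.0003300 S between n2,n4
  Y(R3) = 0.001770 S between n5,n6
  Y(R4) = 0.1344 S between n1,n6
  Y(R5) = 0.0003436 S between n5,n2
  Y(R6) = 0.0007576 S between n5,n6
  Y(R7) = 0.7634 S between n3,n5
  Y(R8) = 0.4717 S between n6,n1
  Y(R9) = 0.003731 S between n6,n0
  Y(R10) = 0.004484 S between n0,n4
  Y(R11) = 0.0003831 S between n3,n4
  Y(R12) = 0.001093 S between n6,n0
  Y(R13) = 0.009091 S between n4,n2
  Ip: injects 0.0651 A into n3 (from n2)
Assemble and solve the 6×6 MNA system:
  V(n1)=0.1048  V(n2)=-6.173  V(n3)=19.54  V(n4)=-0.1976  V(n5)=19.46  V(n6)=0.1837

R_eq = 394.9 Ω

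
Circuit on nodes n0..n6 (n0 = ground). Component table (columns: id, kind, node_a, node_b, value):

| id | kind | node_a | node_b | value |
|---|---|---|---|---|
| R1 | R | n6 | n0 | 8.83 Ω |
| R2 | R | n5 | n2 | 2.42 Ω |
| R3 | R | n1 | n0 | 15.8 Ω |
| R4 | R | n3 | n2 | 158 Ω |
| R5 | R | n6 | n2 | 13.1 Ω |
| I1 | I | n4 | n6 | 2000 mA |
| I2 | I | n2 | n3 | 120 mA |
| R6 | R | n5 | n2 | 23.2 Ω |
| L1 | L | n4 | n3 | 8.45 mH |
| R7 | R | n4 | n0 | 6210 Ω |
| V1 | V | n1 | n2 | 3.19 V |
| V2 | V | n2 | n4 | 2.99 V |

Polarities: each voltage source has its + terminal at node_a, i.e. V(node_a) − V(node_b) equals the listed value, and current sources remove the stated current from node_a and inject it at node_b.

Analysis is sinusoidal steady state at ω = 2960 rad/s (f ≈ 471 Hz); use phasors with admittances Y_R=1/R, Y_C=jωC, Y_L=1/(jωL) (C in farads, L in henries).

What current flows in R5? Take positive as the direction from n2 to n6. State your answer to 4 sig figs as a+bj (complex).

-1.389+0.000j A

MNA unknowns: 6 node voltages V₁..V_6 plus 2 source currents (V1, V2)
R1: Y=0.1133+0.000j on G[6,0]
R2: Y=0.4132+0.000j on G[5,2]
R3: Y=0.06329+0.000j on G[1,0]
R4: Y=0.006329+0.000j on G[3,2]
R5: Y=0.07634+0.000j on G[6,2]
I1: z[4]−=2, z[6]+=2
I2: z[2]−=0.12, z[3]+=0.12
R6: Y=0.04310+0.000j on G[5,2]
L1: Y=0.000-0.03998j on G[4,3]
R7: Y=0.0001610+0.000j on G[4,0]
V1: row V1−V2=3.19, i_V1 at 1,2
V2: row V2−V4=2.99, i_V2 at 2,4
solve → V1=-9.612+0.000j, V2=-12.80+0.000j, V3=-15.26+3.390j, V4=-15.79+0.000j, V5=-12.80+0.000j, V6=5.394+0.000j
aux → i_V1=0.6084+0.000j, i_V2=1.862+0.02145j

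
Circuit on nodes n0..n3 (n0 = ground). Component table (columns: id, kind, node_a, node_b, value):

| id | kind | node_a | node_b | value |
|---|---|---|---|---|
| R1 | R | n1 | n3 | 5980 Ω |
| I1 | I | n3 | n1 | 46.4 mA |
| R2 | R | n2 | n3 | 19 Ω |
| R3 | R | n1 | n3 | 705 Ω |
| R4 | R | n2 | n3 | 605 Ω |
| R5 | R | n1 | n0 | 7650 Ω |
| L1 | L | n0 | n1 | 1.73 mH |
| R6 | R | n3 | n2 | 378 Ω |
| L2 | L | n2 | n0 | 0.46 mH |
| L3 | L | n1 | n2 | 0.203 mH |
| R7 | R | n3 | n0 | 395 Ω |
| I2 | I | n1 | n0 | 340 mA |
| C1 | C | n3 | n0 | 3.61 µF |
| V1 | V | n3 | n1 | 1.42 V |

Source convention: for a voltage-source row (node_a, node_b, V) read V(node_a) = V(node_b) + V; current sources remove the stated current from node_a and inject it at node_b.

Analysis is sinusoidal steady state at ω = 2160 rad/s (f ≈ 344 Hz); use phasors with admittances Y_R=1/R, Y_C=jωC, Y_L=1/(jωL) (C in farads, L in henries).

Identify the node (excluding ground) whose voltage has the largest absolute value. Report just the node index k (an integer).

3

Element admittances at ω=2160 rad/s:
  Y(R1) = 0.0001672+0.000j S between n1,n3
  I1: injects 0.0464 A into n1 (from n3)
  Y(R2) = 0.05263+0.000j S between n2,n3
  Y(R3) = 0.001418+0.000j S between n1,n3
  Y(R4) = 0.001653+0.000j S between n2,n3
  Y(R5) = 0.0001307+0.000j S between n1,n0
  Y(L1) = 0.000-0.2676j S between n0,n1
  Y(R6) = 0.002646+0.000j S between n3,n2
  Y(L2) = 0.000-1.006j S between n2,n0
  Y(L3) = 0.000-2.281j S between n1,n2
  Y(R7) = 0.002532+0.000j S between n3,n0
  I2: injects 0.34 A into n0 (from n1)
  Y(C1) = 0.000+0.007798j S between n3,n0
  V1: constraint V(n3)−V(n1) = 1.42
Assemble and solve the 4×4 MNA system:
  V(n1)=0.007899-0.3845j  V(n2)=0.007945-0.2422j  V(n3)=1.428-0.3845j
  i(V1)=-0.1361-0.002059j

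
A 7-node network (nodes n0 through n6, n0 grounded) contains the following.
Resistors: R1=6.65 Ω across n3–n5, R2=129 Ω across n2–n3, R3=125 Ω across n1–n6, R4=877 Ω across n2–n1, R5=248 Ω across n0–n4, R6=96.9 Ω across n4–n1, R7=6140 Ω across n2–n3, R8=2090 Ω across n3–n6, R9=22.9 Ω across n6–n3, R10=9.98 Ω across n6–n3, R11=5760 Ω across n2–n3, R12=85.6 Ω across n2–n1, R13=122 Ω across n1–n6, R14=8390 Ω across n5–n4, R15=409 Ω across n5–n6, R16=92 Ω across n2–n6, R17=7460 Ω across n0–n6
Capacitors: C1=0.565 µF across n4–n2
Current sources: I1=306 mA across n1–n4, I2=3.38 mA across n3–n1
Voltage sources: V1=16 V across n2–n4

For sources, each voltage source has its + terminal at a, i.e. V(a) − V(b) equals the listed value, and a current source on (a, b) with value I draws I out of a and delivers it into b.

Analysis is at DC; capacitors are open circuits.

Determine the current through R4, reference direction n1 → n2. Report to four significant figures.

MNA unknowns: 6 node voltages V₁..V_6 plus 1 source current (V1)
R1: Y=0.1504 on G[3,5]
C1: Y=0.000 on G[4,2]
R2: Y=0.007752 on G[2,3]
R3: Y=0.008000 on G[1,6]
R4: Y=0.001140 on G[2,1]
R5: Y=0.004032 on G[0,4]
R6: Y=0.01032 on G[4,1]
R7: Y=0.0001629 on G[2,3]
R8: Y=0.0004785 on G[3,6]
R9: Y=0.04367 on G[6,3]
R10: Y=0.1002 on G[6,3]
R11: Y=0.0001736 on G[2,3]
R12: Y=0.01168 on G[2,1]
R13: Y=0.008197 on G[1,6]
I1: z[1]−=0.306, z[4]+=0.306
R14: Y=0.0001192 on G[5,4]
R15: Y=0.002445 on G[5,6]
I2: z[3]−=0.00338, z[1]+=0.00338
R16: Y=0.01087 on G[2,6]
R17: Y=0.0001340 on G[0,6]
V1: row V2−V4=16, i_V1 at 2,4
solve → V1=0.9176, V2=15.71, V3=8.997, V4=-0.2878, V5=8.984, V6=8.657
aux → i_V1=-0.3207

-0.01687 A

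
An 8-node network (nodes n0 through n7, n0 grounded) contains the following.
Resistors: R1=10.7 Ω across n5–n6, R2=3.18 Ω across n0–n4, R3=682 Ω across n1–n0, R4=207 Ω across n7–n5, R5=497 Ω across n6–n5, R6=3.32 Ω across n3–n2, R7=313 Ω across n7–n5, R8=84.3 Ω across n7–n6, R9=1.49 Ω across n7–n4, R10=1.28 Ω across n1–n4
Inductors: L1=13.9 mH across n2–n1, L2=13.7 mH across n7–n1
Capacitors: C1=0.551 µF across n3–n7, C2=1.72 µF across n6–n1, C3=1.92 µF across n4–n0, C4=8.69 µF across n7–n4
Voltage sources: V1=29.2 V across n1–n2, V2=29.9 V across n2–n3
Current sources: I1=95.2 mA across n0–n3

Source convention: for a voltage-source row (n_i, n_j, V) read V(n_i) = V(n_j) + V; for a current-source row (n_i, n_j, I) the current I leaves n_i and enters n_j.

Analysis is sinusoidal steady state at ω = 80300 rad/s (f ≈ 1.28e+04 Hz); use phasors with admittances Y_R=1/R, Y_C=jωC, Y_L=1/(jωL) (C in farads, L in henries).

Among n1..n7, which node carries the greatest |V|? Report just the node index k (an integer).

Element admittances at ω=80300 rad/s:
  Y(R1) = 0.09346+0.000j S between n5,n6
  Y(R2) = 0.3145+0.000j S between n0,n4
  Y(R3) = 0.001466+0.000j S between n1,n0
  Y(L1) = 0.000-0.0008959j S between n2,n1
  Y(R4) = 0.004831+0.000j S between n7,n5
  Y(R5) = 0.002012+0.000j S between n6,n5
  Y(C1) = 0.000+0.04425j S between n3,n7
  Y(C2) = 0.000+0.1381j S between n6,n1
  Y(L2) = 0.000-0.0009090j S between n7,n1
  Y(R6) = 0.3012+0.000j S between n3,n2
  Y(R7) = 0.003195+0.000j S between n7,n5
  Y(C3) = 0.000+0.1542j S between n4,n0
  Y(R8) = 0.01186+0.000j S between n7,n6
  Y(C4) = 0.000+0.6978j S between n7,n4
  Y(R9) = 0.6711+0.000j S between n7,n4
  Y(R10) = 0.7812+0.000j S between n1,n4
  V1: constraint V(n1)−V(n2) = 29.2
  V2: constraint V(n2)−V(n3) = 29.9
  I1: injects 0.0952 A into n3 (from n0)
Assemble and solve the 9×9 MNA system:
  V(n1)=0.5788+2.965j  V(n2)=-28.62+2.965j  V(n3)=-58.52+2.965j  V(n4)=0.2364-0.1297j  V(n5)=-0.2302+2.804j  V(n6)=-0.1075+3.185j  V(n7)=-1.690-1.735j
  i(V1)=-0.3031-2.488j  i(V2)=-9.309-2.514j

3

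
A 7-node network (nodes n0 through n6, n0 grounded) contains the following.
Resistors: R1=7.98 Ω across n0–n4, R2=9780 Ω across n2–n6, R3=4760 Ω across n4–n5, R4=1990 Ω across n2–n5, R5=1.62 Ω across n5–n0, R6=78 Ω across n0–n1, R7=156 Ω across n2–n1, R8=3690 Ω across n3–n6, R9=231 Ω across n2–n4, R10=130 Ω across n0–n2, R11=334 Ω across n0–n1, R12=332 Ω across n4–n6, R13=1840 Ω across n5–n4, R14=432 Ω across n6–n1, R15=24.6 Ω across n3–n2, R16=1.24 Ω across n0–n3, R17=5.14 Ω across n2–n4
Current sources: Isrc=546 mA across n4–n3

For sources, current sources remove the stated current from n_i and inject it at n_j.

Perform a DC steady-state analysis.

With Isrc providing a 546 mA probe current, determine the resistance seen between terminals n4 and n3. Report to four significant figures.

MNA unknowns: 6 node voltages V₁..V_6
R1: Y=0.1253 on G[0,4]
R2: Y=0.0001022 on G[2,6]
R3: Y=0.0002101 on G[4,5]
R4: Y=0.0005025 on G[2,5]
R5: Y=0.6173 on G[5,0]
R6: Y=0.01282 on G[0,1]
R7: Y=0.006410 on G[2,1]
R8: Y=0.0002710 on G[3,6]
R9: Y=0.004329 on G[2,4]
R10: Y=0.007692 on G[0,2]
R11: Y=0.002994 on G[0,1]
R12: Y=0.003012 on G[4,6]
R13: Y=0.0005435 on G[5,4]
R14: Y=0.002315 on G[6,1]
R15: Y=0.04065 on G[3,2]
R16: Y=0.8065 on G[0,3]
R17: Y=0.1946 on G[2,4]
Isrc: z[4]−=0.546, z[3]+=0.546
solve → V1=-0.8116, V2=-2.385, V3=0.5293, V4=-3.129, V5=-0.005750, V6=-2.001

R_eq = 6.701 Ω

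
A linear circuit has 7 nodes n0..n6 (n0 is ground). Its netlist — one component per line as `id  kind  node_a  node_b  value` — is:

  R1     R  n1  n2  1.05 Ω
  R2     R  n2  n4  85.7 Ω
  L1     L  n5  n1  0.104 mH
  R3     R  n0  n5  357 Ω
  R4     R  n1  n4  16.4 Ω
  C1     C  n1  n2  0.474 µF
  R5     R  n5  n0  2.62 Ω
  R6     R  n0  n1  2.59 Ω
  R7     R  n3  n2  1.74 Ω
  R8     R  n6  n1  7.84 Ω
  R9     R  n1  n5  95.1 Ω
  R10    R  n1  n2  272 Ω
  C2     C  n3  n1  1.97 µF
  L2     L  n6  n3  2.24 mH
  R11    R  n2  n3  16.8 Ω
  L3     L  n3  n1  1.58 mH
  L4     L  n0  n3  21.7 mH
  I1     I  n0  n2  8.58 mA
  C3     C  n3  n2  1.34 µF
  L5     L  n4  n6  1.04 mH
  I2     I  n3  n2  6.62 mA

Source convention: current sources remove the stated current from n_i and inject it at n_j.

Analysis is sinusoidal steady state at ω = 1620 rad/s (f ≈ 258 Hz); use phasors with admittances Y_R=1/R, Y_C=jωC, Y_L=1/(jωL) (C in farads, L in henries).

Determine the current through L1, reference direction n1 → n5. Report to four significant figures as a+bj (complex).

0.004275-1.155e-07j A

MNA unknowns: 6 node voltages V₁..V_6
R1: Y=0.9524+0.000j on G[1,2]
R2: Y=0.01167+0.000j on G[2,4]
L1: Y=0.000-5.935j on G[5,1]
R3: Y=0.002801+0.000j on G[0,5]
R4: Y=0.06098+0.000j on G[1,4]
C1: Y=0.000+0.0007679j on G[1,2]
R5: Y=0.3817+0.000j on G[5,0]
R6: Y=0.3861+0.000j on G[0,1]
R7: Y=0.5747+0.000j on G[3,2]
R8: Y=0.1276+0.000j on G[6,1]
R9: Y=0.01052+0.000j on G[1,5]
R10: Y=0.003676+0.000j on G[1,2]
C2: Y=0.000+0.003191j on G[3,1]
L2: Y=0.000-0.2756j on G[6,3]
R11: Y=0.05952+0.000j on G[2,3]
L3: Y=0.000-0.3907j on G[3,1]
L4: Y=0.000-0.02845j on G[0,3]
I1: z[0]−=0.00858, z[2]+=0.00858
C3: Y=0.000+0.002171j on G[3,2]
L5: Y=0.000-0.5935j on G[4,6]
I2: z[3]−=0.00662, z[2]+=0.00662
solve → V1=0.01112+0.0007396j, V2=0.02028+0.0006123j, V3=0.01030+0.0004516j, V4=0.01074+0.001375j, V5=0.01112+1.940e-05j, V6=0.01066+0.001149j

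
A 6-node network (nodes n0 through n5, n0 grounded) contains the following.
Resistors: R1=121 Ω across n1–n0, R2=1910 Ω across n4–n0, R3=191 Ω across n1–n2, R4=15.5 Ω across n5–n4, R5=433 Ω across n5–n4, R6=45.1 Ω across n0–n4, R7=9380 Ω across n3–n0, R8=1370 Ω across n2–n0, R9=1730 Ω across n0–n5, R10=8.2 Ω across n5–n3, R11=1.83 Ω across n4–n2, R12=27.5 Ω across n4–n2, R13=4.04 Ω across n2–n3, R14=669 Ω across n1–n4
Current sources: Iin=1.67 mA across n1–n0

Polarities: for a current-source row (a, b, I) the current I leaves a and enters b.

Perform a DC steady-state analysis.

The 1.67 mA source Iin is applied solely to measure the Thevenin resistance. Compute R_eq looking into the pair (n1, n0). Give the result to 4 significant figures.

Element admittances at DC:
  Y(R1) = 0.008264 S between n1,n0
  Y(R2) = 0.0005236 S between n4,n0
  Y(R3) = 0.005236 S between n1,n2
  Y(R4) = 0.06452 S between n5,n4
  Y(R5) = 0.002309 S between n5,n4
  Y(R6) = 0.02217 S between n0,n4
  Y(R7) = 0.0001066 S between n3,n0
  Y(R8) = 0.0007299 S between n2,n0
  Y(R9) = 0.0005780 S between n0,n5
  Y(R10) = 0.1220 S between n5,n3
  Y(R11) = 0.5464 S between n4,n2
  Y(R12) = 0.03636 S between n4,n2
  Y(R13) = 0.2475 S between n2,n3
  Y(R14) = 0.001495 S between n1,n4
  Iin: injects 0.00167 A into n0 (from n1)
Assemble and solve the 5×5 MNA system:
  V(n1)=-0.1237  V(n2)=-0.02760  V(n3)=-0.02744  V(n4)=-0.02684  V(n5)=-0.02714

R_eq = 74.06 Ω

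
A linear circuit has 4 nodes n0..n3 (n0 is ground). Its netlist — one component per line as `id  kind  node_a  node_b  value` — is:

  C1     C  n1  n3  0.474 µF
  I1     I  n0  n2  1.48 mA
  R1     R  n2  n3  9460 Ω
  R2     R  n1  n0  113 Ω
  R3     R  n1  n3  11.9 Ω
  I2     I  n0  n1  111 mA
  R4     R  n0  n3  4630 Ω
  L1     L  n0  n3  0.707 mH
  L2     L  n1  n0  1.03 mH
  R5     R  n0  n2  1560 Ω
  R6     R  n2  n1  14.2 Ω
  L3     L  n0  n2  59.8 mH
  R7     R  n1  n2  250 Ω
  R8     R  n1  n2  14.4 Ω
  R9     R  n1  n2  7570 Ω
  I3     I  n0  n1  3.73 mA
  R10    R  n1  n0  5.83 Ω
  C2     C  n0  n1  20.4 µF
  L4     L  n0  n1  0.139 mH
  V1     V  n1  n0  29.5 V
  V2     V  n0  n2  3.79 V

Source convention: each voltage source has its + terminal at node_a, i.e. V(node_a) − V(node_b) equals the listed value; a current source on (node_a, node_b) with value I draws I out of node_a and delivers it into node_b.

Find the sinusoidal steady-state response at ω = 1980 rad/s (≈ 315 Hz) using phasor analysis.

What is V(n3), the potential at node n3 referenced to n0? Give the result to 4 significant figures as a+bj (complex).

Apply KCL at each of the 3 non-ground nodes and solve the resulting linear system.
Node n1: branches {C1, R2, R3, I2, L2, R6, R7, R8, R9, I3, R10, C2, L4, V1} → V_1 = 29.50+0.000j
Node n2: branches {I1, R1, R5, R6, L3, R7, R8, R9, V2} → V_2 = -3.790+0.000j
Node n3: branches {C1, R1, R3, R4, L1} → V_3 = 0.3669+3.431j
Source currents: i(V1)=-12.45+120.7j, i(V2)=-4.798+0.03165j

0.3669+3.431j V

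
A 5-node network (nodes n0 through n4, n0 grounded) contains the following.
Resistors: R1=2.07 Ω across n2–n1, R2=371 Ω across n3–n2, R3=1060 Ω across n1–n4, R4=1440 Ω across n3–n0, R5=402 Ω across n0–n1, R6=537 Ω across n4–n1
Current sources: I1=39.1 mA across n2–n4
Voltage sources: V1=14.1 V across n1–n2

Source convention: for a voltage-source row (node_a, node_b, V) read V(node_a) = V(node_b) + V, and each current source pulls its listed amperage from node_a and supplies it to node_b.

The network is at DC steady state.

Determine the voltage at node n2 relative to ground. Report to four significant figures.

Apply KCL at each of the 4 non-ground nodes and solve the resulting linear system.
Node n1: branches {R1, R3, R5, R6, V1} → V_1 = 2.561
Node n2: branches {R1, R2, I1, V1} → V_2 = -11.54
Node n3: branches {R2, R4} → V_3 = -9.175
Node n4: branches {R3, I1, R6} → V_4 = 16.50
Source currents: i(V1)=-6.779

-11.54 V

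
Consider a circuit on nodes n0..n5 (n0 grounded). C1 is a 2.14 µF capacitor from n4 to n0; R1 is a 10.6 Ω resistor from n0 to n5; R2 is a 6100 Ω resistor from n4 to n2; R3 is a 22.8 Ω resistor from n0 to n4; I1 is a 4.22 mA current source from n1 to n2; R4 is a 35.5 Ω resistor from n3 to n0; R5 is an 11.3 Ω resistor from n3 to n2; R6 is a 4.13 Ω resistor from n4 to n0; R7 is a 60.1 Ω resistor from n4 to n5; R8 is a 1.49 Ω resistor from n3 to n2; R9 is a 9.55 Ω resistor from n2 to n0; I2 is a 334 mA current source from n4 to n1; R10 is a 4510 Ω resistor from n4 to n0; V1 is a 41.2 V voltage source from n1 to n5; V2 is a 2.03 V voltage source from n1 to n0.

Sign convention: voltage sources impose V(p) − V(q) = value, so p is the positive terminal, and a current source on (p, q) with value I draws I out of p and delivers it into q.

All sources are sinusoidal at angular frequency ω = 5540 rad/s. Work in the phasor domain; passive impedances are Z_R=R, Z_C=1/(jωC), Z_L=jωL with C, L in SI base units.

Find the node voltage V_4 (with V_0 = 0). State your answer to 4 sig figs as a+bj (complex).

Apply KCL at each of the 5 non-ground nodes and solve the resulting linear system.
Node n1: branches {I1, I2, V1, V2} → V_1 = 2.030+0.000j
Node n2: branches {R2, I1, R5, R8, R9} → V_2 = 0.02793+0.0001578j
Node n3: branches {R4, R5, R8} → V_3 = 0.02693+0.0001521j
Node n4: branches {C1, R2, R3, R6, R7, I2, R10} → V_4 = -3.248+0.1271j
Node n5: branches {R1, R7, V1} → V_5 = -39.17+0.000j
Source currents: i(V1)=-4.293-0.002115j, i(V2)=4.623+0.002115j

-3.248+0.1271j V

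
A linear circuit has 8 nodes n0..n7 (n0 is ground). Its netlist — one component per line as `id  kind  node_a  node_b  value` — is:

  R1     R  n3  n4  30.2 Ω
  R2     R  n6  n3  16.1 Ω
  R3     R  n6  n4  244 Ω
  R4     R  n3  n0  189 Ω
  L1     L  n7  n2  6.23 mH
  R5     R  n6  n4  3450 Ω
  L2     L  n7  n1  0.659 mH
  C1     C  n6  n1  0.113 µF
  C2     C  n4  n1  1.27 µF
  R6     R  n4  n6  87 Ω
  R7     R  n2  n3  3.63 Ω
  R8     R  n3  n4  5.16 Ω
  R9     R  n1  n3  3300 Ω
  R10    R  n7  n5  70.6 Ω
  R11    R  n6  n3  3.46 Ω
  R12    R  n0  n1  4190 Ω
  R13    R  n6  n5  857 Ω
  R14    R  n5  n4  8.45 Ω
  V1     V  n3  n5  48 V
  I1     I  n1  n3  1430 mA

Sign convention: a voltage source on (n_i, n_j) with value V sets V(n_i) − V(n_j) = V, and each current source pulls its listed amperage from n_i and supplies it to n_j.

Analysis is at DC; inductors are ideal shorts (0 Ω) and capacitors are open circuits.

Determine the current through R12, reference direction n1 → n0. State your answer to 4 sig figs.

Element admittances at DC:
  Y(R1) = 0.03311 S between n3,n4
  Y(R2) = 0.06211 S between n6,n3
  Y(R3) = 0.004098 S between n6,n4
  Y(R4) = 0.005291 S between n3,n0
  L1: short n7↔n2 (DC inductor)
  Y(R5) = 0.0002899 S between n6,n4
  L2: short n7↔n1 (DC inductor)
  Y(C1) = 0.000 S between n6,n1
  Y(C2) = 0.000 S between n4,n1
  Y(R6) = 0.01149 S between n4,n6
  Y(R7) = 0.2755 S between n2,n3
  Y(R8) = 0.1938 S between n3,n4
  Y(R9) = 0.0003030 S between n1,n3
  Y(R10) = 0.01416 S between n7,n5
  Y(R11) = 0.2890 S between n6,n3
  Y(R12) = 0.0002387 S between n0,n1
  Y(R13) = 0.001167 S between n6,n5
  Y(R14) = 0.1183 S between n5,n4
  V1: constraint V(n3)−V(n5) = 48
  I1: injects 1.43 A into n3 (from n1)
Assemble and solve the 10×10 MNA system:
  V(n1)=-6.957  V(n2)=-6.957  V(n3)=0.3138  V(n4)=-15.45  V(n5)=-47.69  V(n6)=-0.5184  V(n7)=-6.957
  i(L1)=-2.003  i(L2)=1.426  i(V1)=-4.447

-0.001660 A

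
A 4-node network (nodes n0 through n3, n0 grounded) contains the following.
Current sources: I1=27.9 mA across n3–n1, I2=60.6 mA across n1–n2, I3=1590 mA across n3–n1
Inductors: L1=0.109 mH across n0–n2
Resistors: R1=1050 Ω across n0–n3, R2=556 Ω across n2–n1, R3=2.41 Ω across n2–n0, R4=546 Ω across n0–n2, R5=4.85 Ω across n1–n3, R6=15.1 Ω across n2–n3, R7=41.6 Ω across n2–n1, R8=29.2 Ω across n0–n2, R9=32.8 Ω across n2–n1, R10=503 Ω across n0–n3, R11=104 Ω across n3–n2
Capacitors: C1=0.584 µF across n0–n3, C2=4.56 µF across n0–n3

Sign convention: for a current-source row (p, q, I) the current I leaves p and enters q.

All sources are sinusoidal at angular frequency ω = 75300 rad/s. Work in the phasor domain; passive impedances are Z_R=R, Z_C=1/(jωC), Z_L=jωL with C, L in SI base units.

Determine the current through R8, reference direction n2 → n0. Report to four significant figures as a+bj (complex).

MNA unknowns: 3 node voltages V₁..V_3
I1: z[3]−=0.0279, z[1]+=0.0279
L1: Y=0.000-0.1218j on G[0,2]
R1: Y=0.0009524+0.000j on G[0,3]
I2: z[1]−=0.0606, z[2]+=0.0606
C1: Y=0.000+0.04398j on G[0,3]
R2: Y=0.001799+0.000j on G[2,1]
R3: Y=0.4149+0.000j on G[2,0]
R4: Y=0.001832+0.000j on G[0,2]
R5: Y=0.2062+0.000j on G[1,3]
R6: Y=0.06623+0.000j on G[2,3]
R7: Y=0.02404+0.000j on G[2,1]
R8: Y=0.03425+0.000j on G[0,2]
R9: Y=0.03049+0.000j on G[2,1]
R10: Y=0.001988+0.000j on G[0,3]
C2: Y=0.000+0.3434j on G[0,3]
R11: Y=0.009615+0.000j on G[3,2]
I3: z[3]−=1.59, z[1]+=1.59
solve → V1=5.936+0.6785j, V2=0.5956+0.2919j, V3=-0.1585+0.7841j

0.02040+0.009998j A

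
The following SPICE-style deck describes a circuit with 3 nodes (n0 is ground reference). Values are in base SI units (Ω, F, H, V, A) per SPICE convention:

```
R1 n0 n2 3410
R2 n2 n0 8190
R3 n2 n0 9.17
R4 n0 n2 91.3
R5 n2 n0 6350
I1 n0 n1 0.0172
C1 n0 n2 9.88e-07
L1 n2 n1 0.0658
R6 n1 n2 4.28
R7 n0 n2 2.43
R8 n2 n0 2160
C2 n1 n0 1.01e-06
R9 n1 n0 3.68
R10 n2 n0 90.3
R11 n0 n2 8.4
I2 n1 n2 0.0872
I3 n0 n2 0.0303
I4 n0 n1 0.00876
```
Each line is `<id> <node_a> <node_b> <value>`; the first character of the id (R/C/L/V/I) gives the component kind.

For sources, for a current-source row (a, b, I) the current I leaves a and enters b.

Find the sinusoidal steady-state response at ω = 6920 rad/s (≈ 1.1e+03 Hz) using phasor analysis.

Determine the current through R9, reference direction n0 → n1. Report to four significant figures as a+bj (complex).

0.01872+9.648e-06j A

MNA unknowns: 2 node voltages V₁..V_2
R1: Y=0.0002933+0.000j on G[0,2]
R2: Y=0.0001221+0.000j on G[2,0]
R3: Y=0.1091+0.000j on G[2,0]
R4: Y=0.01095+0.000j on G[0,2]
R5: Y=0.0001575+0.000j on G[2,0]
I1: z[0]−=0.0172, z[1]+=0.0172
C1: Y=0.000+0.006837j on G[0,2]
L1: Y=0.000-0.002196j on G[2,1]
R6: Y=0.2336+0.000j on G[1,2]
R7: Y=0.4115+0.000j on G[0,2]
R8: Y=0.0004630+0.000j on G[2,0]
C2: Y=0.000+0.006989j on G[1,0]
R9: Y=0.2717+0.000j on G[1,0]
R10: Y=0.01107+0.000j on G[2,0]
R11: Y=0.1190+0.000j on G[0,2]
I2: z[1]−=0.0872, z[2]+=0.0872
I3: z[0]−=0.0303, z[2]+=0.0303
I4: z[0]−=0.00876, z[1]+=0.00876
solve → V1=-0.06887-3.550e-05j, V2=0.1131-0.0004263j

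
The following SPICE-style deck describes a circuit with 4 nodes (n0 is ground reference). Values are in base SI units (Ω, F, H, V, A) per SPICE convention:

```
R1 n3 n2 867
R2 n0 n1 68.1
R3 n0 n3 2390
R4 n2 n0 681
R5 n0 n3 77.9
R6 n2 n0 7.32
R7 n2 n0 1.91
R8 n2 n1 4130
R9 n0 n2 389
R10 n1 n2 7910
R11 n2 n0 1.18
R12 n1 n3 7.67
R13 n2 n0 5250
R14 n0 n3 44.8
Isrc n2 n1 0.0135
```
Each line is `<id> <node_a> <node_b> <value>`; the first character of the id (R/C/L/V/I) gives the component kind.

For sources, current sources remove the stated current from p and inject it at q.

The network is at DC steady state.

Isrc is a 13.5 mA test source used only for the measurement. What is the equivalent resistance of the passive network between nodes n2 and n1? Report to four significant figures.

R_eq = 23.50 Ω

Element admittances at DC:
  Y(R1) = 0.001153 S between n3,n2
  Y(R2) = 0.01468 S between n0,n1
  Y(R3) = 0.0004184 S between n0,n3
  Y(R4) = 0.001468 S between n2,n0
  Y(R5) = 0.01284 S between n0,n3
  Y(R6) = 0.1366 S between n2,n0
  Y(R7) = 0.5236 S between n2,n0
  Y(R8) = 0.0002421 S between n2,n1
  Y(R9) = 0.002571 S between n0,n2
  Y(R10) = 0.0001264 S between n1,n2
  Y(R11) = 0.8475 S between n2,n0
  Y(R12) = 0.1304 S between n1,n3
  Y(R13) = 0.0001905 S between n2,n0
  Y(R14) = 0.02232 S between n0,n3
  Isrc: injects 0.0135 A into n1 (from n2)
Assemble and solve the 3×3 MNA system:
  V(n1)=0.3086  V(n2)=-0.008662  V(n3)=0.2407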